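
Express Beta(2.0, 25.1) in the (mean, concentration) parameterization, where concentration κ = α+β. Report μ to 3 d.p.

κ = α+β = 2.0+25.1 = 27.1; μ = α/κ = 2.0/27.1 = 0.074.

μ = 0.074, κ = 27.1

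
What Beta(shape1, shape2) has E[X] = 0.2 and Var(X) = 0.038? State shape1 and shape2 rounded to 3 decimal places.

shape1 = 0.642, shape2 = 2.568

By moment matching, shape1+shape2 = μ(1−μ)/σ² − 1 = (0.2·0.8)/0.038 − 1 = 4.2105 − 1 = 3.2105.
Since shape1/(shape1+shape2) = μ, shape1 = 0.2·3.2105 = 0.642 and shape2 = 0.8·3.2105 = 2.568.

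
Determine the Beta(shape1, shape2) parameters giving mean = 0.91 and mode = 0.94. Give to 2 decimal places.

shape1 = 26.69, shape2 = 2.64

Let s = shape1+shape2. Mean gives shape1 = μs = 0.91s; mode gives (shape1−1)/(s−2) = 0.94.
Substituting: 0.91s − 1 = 0.94(s−2) = 0.94s − 1.88, so -0.03s = -0.88 and s = 29.3333.
Then shape1 = 0.91×29.3333 = 26.69 and shape2 = s−shape1 = 2.64.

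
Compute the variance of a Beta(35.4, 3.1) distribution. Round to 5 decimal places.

0.00187

μ = 35.4/38.5 = 0.919481; Var = μ(1−μ)/(α+β+1) = 0.0740361/39.5 = 0.00187.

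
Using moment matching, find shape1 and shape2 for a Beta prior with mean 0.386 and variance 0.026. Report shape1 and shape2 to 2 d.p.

Let s = shape1+shape2. The Beta variance is μ(1−μ)/(s+1).
So s+1 = μ(1−μ)/σ² = (0.386×0.614)/0.026 = 0.237004/0.026 = 9.1155, giving s = 8.1155.
Then shape1 = μs = 0.386×8.1155 = 3.13 and shape2 = (1−μ)s = 0.614×8.1155 = 4.98.

shape1 = 3.13, shape2 = 4.98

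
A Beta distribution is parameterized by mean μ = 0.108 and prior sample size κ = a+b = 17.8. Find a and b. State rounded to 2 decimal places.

a = 1.92, b = 15.88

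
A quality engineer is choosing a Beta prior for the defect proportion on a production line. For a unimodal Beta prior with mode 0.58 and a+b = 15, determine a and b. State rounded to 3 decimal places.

Mode = (a−1)/(κ−2) with κ = a+b, so a−1 = 0.58·13 = 7.540.
a = 8.540; b = κ − a = 6.460.

a = 8.540, b = 6.460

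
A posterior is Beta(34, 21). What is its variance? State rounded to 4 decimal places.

α+β = 55 and αβ = 714, so Var = αβ/[(α+β)²(α+β+1)] = 714/169400 = 0.0042.

0.0042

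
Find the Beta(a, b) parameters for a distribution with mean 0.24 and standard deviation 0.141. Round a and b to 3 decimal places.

a = 1.962, b = 6.213

First σ² = 0.019881. Setting a = μn, b = (1−μ)n with n = a+b,
μ(1−μ)/(n+1) = 0.019881 ⇒ n+1 = 0.1824/0.019881 = 9.1746 ⇒ n = 8.1746.
Hence a = 0.24×8.1746 = 1.962, b = 0.76×8.1746 = 6.213.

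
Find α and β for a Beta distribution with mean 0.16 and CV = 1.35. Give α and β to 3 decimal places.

α = 0.301, β = 1.580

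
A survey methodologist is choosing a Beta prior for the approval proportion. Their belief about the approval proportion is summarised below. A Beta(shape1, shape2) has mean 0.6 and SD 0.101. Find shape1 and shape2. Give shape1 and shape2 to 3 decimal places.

First σ² = 0.010201. Setting shape1 = μn, shape2 = (1−μ)n with n = shape1+shape2,
μ(1−μ)/(n+1) = 0.010201 ⇒ n+1 = 0.24/0.010201 = 23.5271 ⇒ n = 22.5271.
Hence shape1 = 0.6×22.5271 = 13.516, shape2 = 0.4×22.5271 = 9.011.

shape1 = 13.516, shape2 = 9.011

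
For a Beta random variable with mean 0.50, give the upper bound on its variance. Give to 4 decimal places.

Var = μ(1−μ)/(α+β+1), which approaches μ(1−μ) as α+β → 0.
So the supremum is μ(1−μ) = 0.50×0.50 = 0.2500.

0.2500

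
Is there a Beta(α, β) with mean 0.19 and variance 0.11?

For any Beta, Var(X) < E[X]·(1−E[X]).
Here μ(1−μ) = 0.19×0.81 = 0.1539, and 0.11 < 0.1539.

Yes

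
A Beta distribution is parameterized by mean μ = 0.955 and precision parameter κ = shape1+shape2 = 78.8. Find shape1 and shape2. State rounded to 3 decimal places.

shape1 = μκ = 0.955×78.8 = 75.254 and shape2 = (1−μ)κ = 0.045×78.8 = 3.546.

shape1 = 75.254, shape2 = 3.546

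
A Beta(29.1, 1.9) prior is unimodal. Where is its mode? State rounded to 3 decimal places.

The density x^(α−1)(1−x)^(β−1) is maximised at (α−1)/(α+β−2) = 28.1/29.0 = 0.969.

0.969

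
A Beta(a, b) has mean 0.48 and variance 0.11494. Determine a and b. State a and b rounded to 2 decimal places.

a = 0.56, b = 0.61

By moment matching, a+b = μ(1−μ)/σ² − 1 = (0.48·0.52)/0.11494 − 1 = 2.1716 − 1 = 1.1716.
Since a/(a+b) = μ, a = 0.48·1.1716 = 0.56 and b = 0.52·1.1716 = 0.61.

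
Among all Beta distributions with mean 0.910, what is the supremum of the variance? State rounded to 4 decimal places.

0.0819

Var = μ(1−μ)/(α+β+1), which approaches μ(1−μ) as α+β → 0.
So the supremum is μ(1−μ) = 0.910×0.090 = 0.0819.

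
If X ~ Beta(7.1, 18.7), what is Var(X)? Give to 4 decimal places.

μ = 7.1/25.8 = 0.275194; Var = μ(1−μ)/(α+β+1) = 0.1994622/26.8 = 0.0074.

0.0074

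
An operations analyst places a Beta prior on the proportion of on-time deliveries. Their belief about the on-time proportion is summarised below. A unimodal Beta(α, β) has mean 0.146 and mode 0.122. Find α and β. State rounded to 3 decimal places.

α = 4.599, β = 26.901

With s = α+β: μ = α/s and mode = (α−1)/(s−2). Eliminating α = μs,
μs − 1 = m(s−2) ⇒ s(μ−m) = 1−2m ⇒ s = 0.756/0.024 = 31.5000.
So α = μs = 4.599, β = (1−μ)s = 26.901.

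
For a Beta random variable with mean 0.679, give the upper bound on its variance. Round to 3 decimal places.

Var = μ(1−μ)/(α+β+1), which approaches μ(1−μ) as α+β → 0.
So the supremum is μ(1−μ) = 0.679×0.321 = 0.218.

0.218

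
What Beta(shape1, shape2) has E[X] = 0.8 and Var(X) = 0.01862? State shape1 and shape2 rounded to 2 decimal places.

shape1 = 6.07, shape2 = 1.52

Write ν = shape1+shape2; then shape1 = μν and Var = μ(1−μ)/(ν+1).
ν = μ(1−μ)/Var − 1 = 0.16/0.01862 − 1 = 7.5929.
shape1 = 0.8·7.5929 = 6.07, shape2 = 0.2·7.5929 = 1.52.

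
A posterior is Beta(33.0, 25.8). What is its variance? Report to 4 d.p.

0.0041

μ = 33.0/58.8 = 0.561224; Var = μ(1−μ)/(α+β+1) = 0.2462516/59.8 = 0.0041.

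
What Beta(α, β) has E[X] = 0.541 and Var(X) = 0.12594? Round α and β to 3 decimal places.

α = 0.526, β = 0.446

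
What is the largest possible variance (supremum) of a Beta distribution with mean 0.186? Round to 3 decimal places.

0.151

For fixed mean μ the Beta variance is μ(1−μ)/(α+β+1), increasing as α+β decreases.
Its least upper bound (not attained) is μ(1−μ) = 0.186·0.814 = 0.151.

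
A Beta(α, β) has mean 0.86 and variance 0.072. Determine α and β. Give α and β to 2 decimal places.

α = 0.58, β = 0.09

Let s = α+β. The Beta variance is μ(1−μ)/(s+1).
So s+1 = μ(1−μ)/σ² = (0.86×0.14)/0.072 = 0.1204/0.072 = 1.6722, giving s = 0.6722.
Then α = μs = 0.86×0.6722 = 0.58 and β = (1−μ)s = 0.14×0.6722 = 0.09.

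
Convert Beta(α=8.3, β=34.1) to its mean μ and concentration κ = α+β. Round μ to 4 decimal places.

μ = 0.1958, κ = 42.4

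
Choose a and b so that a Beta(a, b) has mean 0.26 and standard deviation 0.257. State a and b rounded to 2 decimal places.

a = 0.50, b = 1.42

Variance = 0.257² = 0.066049. The moment-matching identity a+b = μ(1−μ)/Var − 1 gives
a+b = 0.1924/0.066049 − 1 = 1.9130, so a = μ·1.9130 = 0.50 and b = (1−μ)·1.9130 = 1.42.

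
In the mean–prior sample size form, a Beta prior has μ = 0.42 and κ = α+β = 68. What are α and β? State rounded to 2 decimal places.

α = 28.56, β = 39.44

Split κ in proportion μ : (1−μ): α = 0.42·68 = 28.56, β = 68 − 28.56 = 39.44.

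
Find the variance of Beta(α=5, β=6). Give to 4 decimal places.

0.0207

μ = 5/11 = 0.454545; Var = μ(1−μ)/(α+β+1) = 0.2479339/12 = 0.0207.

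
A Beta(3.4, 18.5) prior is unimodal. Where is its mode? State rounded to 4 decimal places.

The density x^(α−1)(1−x)^(β−1) is maximised at (α−1)/(α+β−2) = 2.4/19.9 = 0.1206.

0.1206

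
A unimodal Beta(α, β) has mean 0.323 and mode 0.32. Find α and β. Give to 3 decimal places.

α = 38.760, β = 81.240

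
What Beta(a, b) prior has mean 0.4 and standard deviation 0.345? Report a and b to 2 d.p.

a = 0.41, b = 0.61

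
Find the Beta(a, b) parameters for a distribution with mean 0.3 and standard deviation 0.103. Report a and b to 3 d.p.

Variance = 0.103² = 0.010609. The moment-matching identity a+b = μ(1−μ)/Var − 1 gives
a+b = 0.21/0.010609 − 1 = 18.7945, so a = μ·18.7945 = 5.638 and b = (1−μ)·18.7945 = 13.156.

a = 5.638, b = 13.156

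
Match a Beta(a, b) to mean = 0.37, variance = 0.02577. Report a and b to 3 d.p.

By moment matching, a+b = μ(1−μ)/σ² − 1 = (0.37·0.63)/0.02577 − 1 = 9.0454 − 1 = 8.0454.
Since a/(a+b) = μ, a = 0.37·8.0454 = 2.977 and b = 0.63·8.0454 = 5.069.

a = 2.977, b = 5.069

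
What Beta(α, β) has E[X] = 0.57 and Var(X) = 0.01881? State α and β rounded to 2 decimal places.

By moment matching, α+β = μ(1−μ)/σ² − 1 = (0.57·0.43)/0.01881 − 1 = 13.0303 − 1 = 12.0303.
Since α/(α+β) = μ, α = 0.57·12.0303 = 6.86 and β = 0.43·12.0303 = 5.17.

α = 6.86, β = 5.17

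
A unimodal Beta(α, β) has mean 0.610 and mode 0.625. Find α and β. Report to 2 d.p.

With s = α+β: μ = α/s and mode = (α−1)/(s−2). Eliminating α = μs,
μs − 1 = m(s−2) ⇒ s(μ−m) = 1−2m ⇒ s = -0.250/-0.015 = 16.6667.
So α = μs = 10.17, β = (1−μ)s = 6.50.

α = 10.17, β = 6.50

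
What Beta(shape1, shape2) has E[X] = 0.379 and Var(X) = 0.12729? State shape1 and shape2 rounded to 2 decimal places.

shape1 = 0.32, shape2 = 0.53

Let s = shape1+shape2. The Beta variance is μ(1−μ)/(s+1).
So s+1 = μ(1−μ)/σ² = (0.379×0.621)/0.12729 = 0.235359/0.12729 = 1.8490, giving s = 0.8490.
Then shape1 = μs = 0.379×0.8490 = 0.32 and shape2 = (1−μ)s = 0.621×0.8490 = 0.53.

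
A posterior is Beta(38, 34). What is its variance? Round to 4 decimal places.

α+β = 72 and αβ = 1292, so Var = αβ/[(α+β)²(α+β+1)] = 1292/378432 = 0.0034.

0.0034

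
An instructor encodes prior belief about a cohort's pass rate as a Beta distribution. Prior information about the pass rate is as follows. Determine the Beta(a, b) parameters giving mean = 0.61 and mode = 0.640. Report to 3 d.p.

With s = a+b: μ = a/s and mode = (a−1)/(s−2). Eliminating a = μs,
μs − 1 = m(s−2) ⇒ s(μ−m) = 1−2m ⇒ s = -0.280/-0.030 = 9.3333.
So a = μs = 5.693, b = (1−μ)s = 3.640.

a = 5.693, b = 3.640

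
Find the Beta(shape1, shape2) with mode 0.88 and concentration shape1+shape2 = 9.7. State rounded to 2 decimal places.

shape1 = 7.78, shape2 = 1.92

Since the density peak of Beta(shape1,shape2) is at (shape1−1)/(shape1+shape2−2),
shape1 = 1 + 0.88(9.7−2) = 7.78 and shape2 = 9.7 − 7.78 = 1.92.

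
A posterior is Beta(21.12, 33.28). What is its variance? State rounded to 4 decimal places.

0.0043

μ = 21.12/54.40 = 0.388235; Var = μ(1−μ)/(α+β+1) = 0.2375087/55.40 = 0.0043.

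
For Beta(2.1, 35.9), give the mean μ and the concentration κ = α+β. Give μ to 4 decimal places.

μ = 0.0553, κ = 38.0

κ = α+β = 2.1+35.9 = 38.0; μ = α/κ = 2.1/38.0 = 0.0553.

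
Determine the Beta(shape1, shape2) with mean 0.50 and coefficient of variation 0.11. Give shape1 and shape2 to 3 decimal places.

Var = (CV·μ)² = (0.11×0.50)² = 0.003025.
shape1+shape2 = μ(1−μ)/Var − 1 = 0.2500/0.003025 − 1 = 81.6446.
Thus shape1 = 0.50·81.6446 = 40.822 and shape2 = 0.50·81.6446 = 40.822.

shape1 = 40.822, shape2 = 40.822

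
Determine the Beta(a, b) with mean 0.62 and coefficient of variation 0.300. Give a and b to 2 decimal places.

σ = CV·μ = 0.300×0.62 = 0.18600, so σ² = 0.034596.
s+1 = μ(1−μ)/σ² = 0.2356/0.034596 = 6.8100, so s = a+b = 5.8100.
a = μs = 3.60, b = (1−μ)s = 2.21.

a = 3.60, b = 2.21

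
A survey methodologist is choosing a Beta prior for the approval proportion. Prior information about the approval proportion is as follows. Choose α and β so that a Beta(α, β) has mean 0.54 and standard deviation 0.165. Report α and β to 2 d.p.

First σ² = 0.027225. Setting α = μn, β = (1−μ)n with n = α+β,
μ(1−μ)/(n+1) = 0.027225 ⇒ n+1 = 0.2484/0.027225 = 9.1240 ⇒ n = 8.1240.
Hence α = 0.54×8.1240 = 4.39, β = 0.46×8.1240 = 3.74.

α = 4.39, β = 3.74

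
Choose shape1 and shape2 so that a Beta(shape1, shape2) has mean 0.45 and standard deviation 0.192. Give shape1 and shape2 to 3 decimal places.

σ² = 0.192² = 0.036864.
With s = shape1+shape2, Var = μ(1−μ)/(s+1), so s+1 = (0.45×0.55)/0.036864 = 6.7139 and s = 5.7139.
shape1 = μs = 2.571, shape2 = (1−μ)s = 3.143.

shape1 = 2.571, shape2 = 3.143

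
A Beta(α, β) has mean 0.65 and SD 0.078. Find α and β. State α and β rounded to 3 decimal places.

α = 23.656, β = 12.738

σ² = 0.078² = 0.006084.
With s = α+β, Var = μ(1−μ)/(s+1), so s+1 = (0.65×0.35)/0.006084 = 37.3932 and s = 36.3932.
α = μs = 23.656, β = (1−μ)s = 12.738.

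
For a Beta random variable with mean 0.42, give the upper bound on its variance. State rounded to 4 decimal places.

Var = μ(1−μ)/(α+β+1), which approaches μ(1−μ) as α+β → 0.
So the supremum is μ(1−μ) = 0.42×0.58 = 0.2436.

0.2436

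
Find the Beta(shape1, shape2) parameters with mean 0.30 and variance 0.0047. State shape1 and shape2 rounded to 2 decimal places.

Let s = shape1+shape2. The Beta variance is μ(1−μ)/(s+1).
So s+1 = μ(1−μ)/σ² = (0.30×0.70)/0.0047 = 0.2100/0.0047 = 44.6809, giving s = 43.6809.
Then shape1 = μs = 0.30×43.6809 = 13.10 and shape2 = (1−μ)s = 0.70×43.6809 = 30.58.

shape1 = 13.10, shape2 = 30.58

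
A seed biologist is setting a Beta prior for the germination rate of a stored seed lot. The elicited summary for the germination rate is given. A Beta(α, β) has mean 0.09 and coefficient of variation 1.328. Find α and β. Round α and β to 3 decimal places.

α = 0.426, β = 4.307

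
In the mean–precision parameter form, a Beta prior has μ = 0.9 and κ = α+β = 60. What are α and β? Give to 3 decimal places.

α = 54.000, β = 6.000

Split κ in proportion μ : (1−μ): α = 0.9·60 = 54.000, β = 60 − 54.000 = 6.000.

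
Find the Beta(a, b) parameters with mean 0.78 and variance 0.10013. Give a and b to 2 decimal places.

Let s = a+b. The Beta variance is μ(1−μ)/(s+1).
So s+1 = μ(1−μ)/σ² = (0.78×0.22)/0.10013 = 0.1716/0.10013 = 1.7138, giving s = 0.7138.
Then a = μs = 0.78×0.7138 = 0.56 and b = (1−μ)s = 0.22×0.7138 = 0.16.

a = 0.56, b = 0.16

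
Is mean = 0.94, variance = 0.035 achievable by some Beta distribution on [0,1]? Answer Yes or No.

Yes

The Beta variance bound is σ² < μ(1−μ).
Here μ(1−μ) = 0.94×0.06 = 0.0564, and 0.035 < 0.0564.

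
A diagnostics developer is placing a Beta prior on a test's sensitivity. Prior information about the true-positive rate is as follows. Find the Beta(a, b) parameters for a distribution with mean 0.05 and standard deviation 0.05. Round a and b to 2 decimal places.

σ² = 0.05² = 0.0025.
With s = a+b, Var = μ(1−μ)/(s+1), so s+1 = (0.05×0.95)/0.0025 = 19.0000 and s = 18.0000.
a = μs = 0.90, b = (1−μ)s = 17.10.

a = 0.90, b = 17.10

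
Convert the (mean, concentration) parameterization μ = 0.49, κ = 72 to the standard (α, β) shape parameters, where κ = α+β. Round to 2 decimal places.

α = 35.28, β = 36.72

Split κ in proportion μ : (1−μ): α = 0.49·72 = 35.28, β = 72 − 35.28 = 36.72.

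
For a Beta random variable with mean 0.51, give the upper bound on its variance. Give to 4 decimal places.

0.2499

For fixed mean μ the Beta variance is μ(1−μ)/(α+β+1), increasing as α+β decreases.
Its least upper bound (not attained) is μ(1−μ) = 0.51·0.49 = 0.2499.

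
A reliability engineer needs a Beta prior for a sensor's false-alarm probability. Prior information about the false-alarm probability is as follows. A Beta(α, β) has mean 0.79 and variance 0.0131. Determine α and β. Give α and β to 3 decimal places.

Let s = α+β. The Beta variance is μ(1−μ)/(s+1).
So s+1 = μ(1−μ)/σ² = (0.79×0.21)/0.0131 = 0.1659/0.0131 = 12.6641, giving s = 11.6641.
Then α = μs = 0.79×11.6641 = 9.215 and β = (1−μ)s = 0.21×11.6641 = 2.449.

α = 9.215, β = 2.449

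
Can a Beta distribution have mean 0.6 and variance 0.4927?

No

The Beta variance bound is σ² < μ(1−μ).
Here μ(1−μ) = 0.6×0.4 = 0.24, and 0.4927 ≥ 0.24.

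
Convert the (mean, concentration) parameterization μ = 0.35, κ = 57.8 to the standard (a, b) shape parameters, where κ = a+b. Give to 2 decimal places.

a = μκ = 0.35×57.8 = 20.23 and b = (1−μ)κ = 0.65×57.8 = 37.57.

a = 20.23, b = 37.57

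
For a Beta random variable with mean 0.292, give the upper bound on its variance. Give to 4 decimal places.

Var = μ(1−μ)/(α+β+1), which approaches μ(1−μ) as α+β → 0.
So the supremum is μ(1−μ) = 0.292×0.708 = 0.2067.

0.2067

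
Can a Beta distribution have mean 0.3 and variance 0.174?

Yes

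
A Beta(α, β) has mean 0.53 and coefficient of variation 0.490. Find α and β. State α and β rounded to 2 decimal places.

σ = CV·μ = 0.490×0.53 = 0.25970, so σ² = 0.067444.
s+1 = μ(1−μ)/σ² = 0.2491/0.067444 = 3.6934, so s = α+β = 2.6934.
α = μs = 1.43, β = (1−μ)s = 1.27.

α = 1.43, β = 1.27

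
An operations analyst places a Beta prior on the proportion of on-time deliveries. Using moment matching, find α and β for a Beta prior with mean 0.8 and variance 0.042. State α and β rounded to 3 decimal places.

α = 2.248, β = 0.562

By moment matching, α+β = μ(1−μ)/σ² − 1 = (0.8·0.2)/0.042 − 1 = 3.8095 − 1 = 2.8095.
Since α/(α+β) = μ, α = 0.8·2.8095 = 2.248 and β = 0.2·2.8095 = 0.562.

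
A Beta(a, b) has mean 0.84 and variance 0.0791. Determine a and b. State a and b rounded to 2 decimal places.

By moment matching, a+b = μ(1−μ)/σ² − 1 = (0.84·0.16)/0.0791 − 1 = 1.6991 − 1 = 0.6991.
Since a/(a+b) = μ, a = 0.84·0.6991 = 0.59 and b = 0.16·0.6991 = 0.11.

a = 0.59, b = 0.11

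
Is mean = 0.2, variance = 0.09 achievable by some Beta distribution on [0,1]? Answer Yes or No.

For any Beta, Var(X) < E[X]·(1−E[X]).
Here μ(1−μ) = 0.2×0.8 = 0.16, and 0.09 < 0.16.

Yes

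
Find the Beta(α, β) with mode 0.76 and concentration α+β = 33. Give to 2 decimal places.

α = 24.56, β = 8.44

Since the density peak of Beta(α,β) is at (α−1)/(α+β−2),
α = 1 + 0.76(33−2) = 24.56 and β = 33 − 24.56 = 8.44.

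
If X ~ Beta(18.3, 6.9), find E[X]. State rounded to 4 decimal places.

0.7262

E[X] = α/(α+β) = 18.3/25.2 = 0.7262.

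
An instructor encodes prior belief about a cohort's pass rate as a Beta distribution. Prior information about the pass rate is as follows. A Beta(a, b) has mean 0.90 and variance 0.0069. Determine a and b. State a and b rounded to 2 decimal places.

a = 10.84, b = 1.20

Write ν = a+b; then a = μν and Var = μ(1−μ)/(ν+1).
ν = μ(1−μ)/Var − 1 = 0.0900/0.0069 − 1 = 12.0435.
a = 0.90·12.0435 = 10.84, b = 0.10·12.0435 = 1.20.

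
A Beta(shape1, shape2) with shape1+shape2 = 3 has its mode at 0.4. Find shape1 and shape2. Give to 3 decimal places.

shape1 = 1.400, shape2 = 1.600

Since the density peak of Beta(shape1,shape2) is at (shape1−1)/(shape1+shape2−2),
shape1 = 1 + 0.4(3−2) = 1.400 and shape2 = 3 − 1.400 = 1.600.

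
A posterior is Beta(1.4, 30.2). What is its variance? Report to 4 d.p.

0.0013

α+β = 31.6 and αβ = 42.28, so Var = αβ/[(α+β)²(α+β+1)] = 42.28/32553.056 = 0.0013.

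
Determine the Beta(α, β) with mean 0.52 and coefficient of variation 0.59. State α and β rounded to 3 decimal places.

α = 0.859, β = 0.793

σ = CV·μ = 0.59×0.52 = 0.30680, so σ² = 0.094126.
s+1 = μ(1−μ)/σ² = 0.2496/0.094126 = 2.6518, so s = α+β = 1.6518.
α = μs = 0.859, β = (1−μ)s = 0.793.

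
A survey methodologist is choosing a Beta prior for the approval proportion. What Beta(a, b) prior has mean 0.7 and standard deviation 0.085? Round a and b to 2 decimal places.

Variance = 0.085² = 0.007225. The moment-matching identity a+b = μ(1−μ)/Var − 1 gives
a+b = 0.21/0.007225 − 1 = 28.0657, so a = μ·28.0657 = 19.65 and b = (1−μ)·28.0657 = 8.42.

a = 19.65, b = 8.42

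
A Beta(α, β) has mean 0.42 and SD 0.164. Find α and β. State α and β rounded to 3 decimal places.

First σ² = 0.026896. Setting α = μn, β = (1−μ)n with n = α+β,
μ(1−μ)/(n+1) = 0.026896 ⇒ n+1 = 0.2436/0.026896 = 9.0571 ⇒ n = 8.0571.
Hence α = 0.42×8.0571 = 3.384, β = 0.58×8.0571 = 4.673.

α = 3.384, β = 4.673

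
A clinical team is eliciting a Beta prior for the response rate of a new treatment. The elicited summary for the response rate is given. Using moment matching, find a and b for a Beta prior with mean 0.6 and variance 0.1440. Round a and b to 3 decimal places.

By moment matching, a+b = μ(1−μ)/σ² − 1 = (0.6·0.4)/0.1440 − 1 = 1.6667 − 1 = 0.6667.
Since a/(a+b) = μ, a = 0.6·0.6667 = 0.400 and b = 0.4·0.6667 = 0.267.

a = 0.400, b = 0.267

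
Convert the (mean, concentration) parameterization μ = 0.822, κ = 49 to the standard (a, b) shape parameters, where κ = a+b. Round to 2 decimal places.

a = 40.28, b = 8.72

Split κ in proportion μ : (1−μ): a = 0.822·49 = 40.28, b = 49 − 40.28 = 8.72.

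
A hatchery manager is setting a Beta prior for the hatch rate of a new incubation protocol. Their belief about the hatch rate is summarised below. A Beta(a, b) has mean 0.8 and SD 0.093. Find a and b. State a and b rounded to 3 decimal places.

a = 13.999, b = 3.500

Variance = 0.093² = 0.008649. The moment-matching identity a+b = μ(1−μ)/Var − 1 gives
a+b = 0.16/0.008649 − 1 = 17.4992, so a = μ·17.4992 = 13.999 and b = (1−μ)·17.4992 = 3.500.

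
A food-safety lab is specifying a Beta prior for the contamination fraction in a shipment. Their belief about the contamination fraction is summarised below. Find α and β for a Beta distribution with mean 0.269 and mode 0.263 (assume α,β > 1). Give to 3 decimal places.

α = 21.251, β = 57.749

With s = α+β: μ = α/s and mode = (α−1)/(s−2). Eliminating α = μs,
μs − 1 = m(s−2) ⇒ s(μ−m) = 1−2m ⇒ s = 0.474/0.006 = 79.0000.
So α = μs = 21.251, β = (1−μ)s = 57.749.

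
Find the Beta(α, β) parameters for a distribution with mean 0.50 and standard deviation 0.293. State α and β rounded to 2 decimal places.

First σ² = 0.085849. Setting α = μn, β = (1−μ)n with n = α+β,
μ(1−μ)/(n+1) = 0.085849 ⇒ n+1 = 0.2500/0.085849 = 2.9121 ⇒ n = 1.9121.
Hence α = 0.50×1.9121 = 0.96, β = 0.50×1.9121 = 0.96.

α = 0.96, β = 0.96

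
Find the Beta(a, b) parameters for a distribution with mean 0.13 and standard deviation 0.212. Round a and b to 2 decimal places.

a = 0.20, b = 1.32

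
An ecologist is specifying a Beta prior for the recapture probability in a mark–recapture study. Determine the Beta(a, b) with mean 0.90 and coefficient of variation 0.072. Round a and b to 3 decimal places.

a = 18.390, b = 2.043

Var = (CV·μ)² = (0.072×0.90)² = 0.004199.
a+b = μ(1−μ)/Var − 1 = 0.0900/0.004199 − 1 = 20.4335.
Thus a = 0.90·20.4335 = 18.390 and b = 0.10·20.4335 = 2.043.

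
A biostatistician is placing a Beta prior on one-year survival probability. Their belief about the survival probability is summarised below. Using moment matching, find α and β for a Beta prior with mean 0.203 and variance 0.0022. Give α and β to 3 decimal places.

By moment matching, α+β = μ(1−μ)/σ² − 1 = (0.203·0.797)/0.0022 − 1 = 73.5414 − 1 = 72.5414.
Since α/(α+β) = μ, α = 0.203·72.5414 = 14.726 and β = 0.797·72.5414 = 57.815.

α = 14.726, β = 57.815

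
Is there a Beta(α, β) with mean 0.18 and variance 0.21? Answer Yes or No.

For any Beta, Var(X) < E[X]·(1−E[X]).
Here μ(1−μ) = 0.18×0.82 = 0.1476, and 0.21 ≥ 0.1476.

No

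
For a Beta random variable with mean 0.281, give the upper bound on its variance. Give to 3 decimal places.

0.202

Var = μ(1−μ)/(α+β+1), which approaches μ(1−μ) as α+β → 0.
So the supremum is μ(1−μ) = 0.281×0.719 = 0.202.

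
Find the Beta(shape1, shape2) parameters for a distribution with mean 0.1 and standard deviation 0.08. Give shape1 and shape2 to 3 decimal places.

σ² = 0.08² = 0.0064.
With s = shape1+shape2, Var = μ(1−μ)/(s+1), so s+1 = (0.1×0.9)/0.0064 = 14.0625 and s = 13.0625.
shape1 = μs = 1.306, shape2 = (1−μ)s = 11.756.

shape1 = 1.306, shape2 = 11.756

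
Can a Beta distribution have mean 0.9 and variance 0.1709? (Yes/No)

No

The Beta variance bound is σ² < μ(1−μ).
Here μ(1−μ) = 0.9×0.1 = 0.09, and 0.1709 ≥ 0.09.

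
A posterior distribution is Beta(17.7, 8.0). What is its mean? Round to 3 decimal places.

0.689

E[X] = α/(α+β) = 17.7/25.7 = 0.689.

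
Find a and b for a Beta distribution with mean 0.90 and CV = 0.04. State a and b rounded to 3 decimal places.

a = 61.600, b = 6.844

σ = CV·μ = 0.04×0.90 = 0.03600, so σ² = 0.001296.
s+1 = μ(1−μ)/σ² = 0.0900/0.001296 = 69.4444, so s = a+b = 68.4444.
a = μs = 61.600, b = (1−μ)s = 6.844.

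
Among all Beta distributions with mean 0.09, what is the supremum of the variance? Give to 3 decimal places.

Var = μ(1−μ)/(α+β+1), which approaches μ(1−μ) as α+β → 0.
So the supremum is μ(1−μ) = 0.09×0.91 = 0.082.

0.082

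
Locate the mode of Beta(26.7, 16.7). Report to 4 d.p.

0.6208

With α,β > 1, mode = (α−1)/(α+β−2) = 25.7/41.4 = 0.6208.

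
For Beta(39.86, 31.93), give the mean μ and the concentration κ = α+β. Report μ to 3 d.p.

κ = α+β = 39.86+31.93 = 71.79; μ = α/κ = 39.86/71.79 = 0.555.

μ = 0.555, κ = 71.79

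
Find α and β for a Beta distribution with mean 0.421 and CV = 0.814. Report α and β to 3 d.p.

σ = CV·μ = 0.814×0.421 = 0.34269, so σ² = 0.117439.
s+1 = μ(1−μ)/σ² = 0.243759/0.117439 = 2.0756, so s = α+β = 1.0756.
α = μs = 0.453, β = (1−μ)s = 0.623.

α = 0.453, β = 0.623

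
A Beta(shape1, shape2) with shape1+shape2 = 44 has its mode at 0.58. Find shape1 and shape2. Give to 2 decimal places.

Mode = (shape1−1)/(κ−2) with κ = shape1+shape2, so shape1−1 = 0.58·42 = 24.36.
shape1 = 25.36; shape2 = κ − shape1 = 18.64.

shape1 = 25.36, shape2 = 18.64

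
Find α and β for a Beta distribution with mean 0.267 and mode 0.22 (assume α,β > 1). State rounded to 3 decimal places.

α = 3.181, β = 8.734

With s = α+β: μ = α/s and mode = (α−1)/(s−2). Eliminating α = μs,
μs − 1 = m(s−2) ⇒ s(μ−m) = 1−2m ⇒ s = 0.56/0.047 = 11.9149.
So α = μs = 3.181, β = (1−μ)s = 8.734.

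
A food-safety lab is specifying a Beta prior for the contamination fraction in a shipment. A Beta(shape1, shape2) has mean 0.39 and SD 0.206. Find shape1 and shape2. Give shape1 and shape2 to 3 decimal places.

shape1 = 1.796, shape2 = 2.810

Variance = 0.206² = 0.042436. The moment-matching identity shape1+shape2 = μ(1−μ)/Var − 1 gives
shape1+shape2 = 0.2379/0.042436 − 1 = 4.6061, so shape1 = μ·4.6061 = 1.796 and shape2 = (1−μ)·4.6061 = 2.810.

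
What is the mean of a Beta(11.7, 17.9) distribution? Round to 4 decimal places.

The Beta mean is α/(α+β) = 11.7/(11.7+17.9) = 0.3953.

0.3953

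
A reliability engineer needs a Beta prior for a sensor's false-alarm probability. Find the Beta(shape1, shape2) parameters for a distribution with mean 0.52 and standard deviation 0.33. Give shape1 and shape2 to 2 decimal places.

shape1 = 0.67, shape2 = 0.62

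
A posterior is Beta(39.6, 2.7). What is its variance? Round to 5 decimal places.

0.00138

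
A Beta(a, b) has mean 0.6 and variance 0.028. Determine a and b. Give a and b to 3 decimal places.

a = 4.543, b = 3.029

Write ν = a+b; then a = μν and Var = μ(1−μ)/(ν+1).
ν = μ(1−μ)/Var − 1 = 0.24/0.028 − 1 = 7.5714.
a = 0.6·7.5714 = 4.543, b = 0.4·7.5714 = 3.029.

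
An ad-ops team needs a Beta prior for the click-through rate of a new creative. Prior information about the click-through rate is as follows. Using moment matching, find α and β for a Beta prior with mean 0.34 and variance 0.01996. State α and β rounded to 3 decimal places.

Write ν = α+β; then α = μν and Var = μ(1−μ)/(ν+1).
ν = μ(1−μ)/Var − 1 = 0.2244/0.01996 − 1 = 10.2425.
α = 0.34·10.2425 = 3.482, β = 0.66·10.2425 = 6.760.

α = 3.482, β = 6.760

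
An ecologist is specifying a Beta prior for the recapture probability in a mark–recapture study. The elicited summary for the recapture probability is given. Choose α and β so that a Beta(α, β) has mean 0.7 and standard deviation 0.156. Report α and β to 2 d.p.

α = 5.34, β = 2.29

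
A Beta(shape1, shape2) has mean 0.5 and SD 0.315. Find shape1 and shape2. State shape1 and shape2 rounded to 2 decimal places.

shape1 = 0.76, shape2 = 0.76

Variance = 0.315² = 0.099225. The moment-matching identity shape1+shape2 = μ(1−μ)/Var − 1 gives
shape1+shape2 = 0.25/0.099225 − 1 = 1.5195, so shape1 = μ·1.5195 = 0.76 and shape2 = (1−μ)·1.5195 = 0.76.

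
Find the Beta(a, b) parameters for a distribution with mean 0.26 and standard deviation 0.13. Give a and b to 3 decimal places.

a = 2.700, b = 7.685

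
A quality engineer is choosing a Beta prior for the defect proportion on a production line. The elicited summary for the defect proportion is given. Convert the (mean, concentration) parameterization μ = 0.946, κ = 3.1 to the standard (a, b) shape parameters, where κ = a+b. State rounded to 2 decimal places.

a = μκ = 0.946×3.1 = 2.93 and b = (1−μ)κ = 0.054×3.1 = 0.17.

a = 2.93, b = 0.17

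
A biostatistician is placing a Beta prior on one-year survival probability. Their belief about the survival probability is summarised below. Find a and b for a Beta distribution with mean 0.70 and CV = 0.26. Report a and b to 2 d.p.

σ = CV·μ = 0.26×0.70 = 0.18200, so σ² = 0.033124.
s+1 = μ(1−μ)/σ² = 0.2100/0.033124 = 6.3398, so s = a+b = 5.3398.
a = μs = 3.74, b = (1−μ)s = 1.60.

a = 3.74, b = 1.60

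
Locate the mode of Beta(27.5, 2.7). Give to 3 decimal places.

0.940

With α,β > 1, mode = (α−1)/(α+β−2) = 26.5/28.2 = 0.940.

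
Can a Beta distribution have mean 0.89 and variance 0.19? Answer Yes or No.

A Beta with mean μ has variance μ(1−μ)/(α+β+1) < μ(1−μ).
Here μ(1−μ) = 0.89×0.11 = 0.0979, and 0.19 ≥ 0.0979.

No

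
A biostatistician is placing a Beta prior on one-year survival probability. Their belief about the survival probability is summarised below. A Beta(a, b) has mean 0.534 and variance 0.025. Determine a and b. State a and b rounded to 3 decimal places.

a = 4.781, b = 4.172

By moment matching, a+b = μ(1−μ)/σ² − 1 = (0.534·0.466)/0.025 − 1 = 9.9538 − 1 = 8.9538.
Since a/(a+b) = μ, a = 0.534·8.9538 = 4.781 and b = 0.466·8.9538 = 4.172.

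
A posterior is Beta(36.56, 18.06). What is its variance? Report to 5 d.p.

0.00398

μ = 36.56/54.62 = 0.669352; Var = μ(1−μ)/(α+β+1) = 0.2213199/55.62 = 0.00398.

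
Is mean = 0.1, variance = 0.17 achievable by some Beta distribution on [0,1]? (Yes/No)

The Beta variance bound is σ² < μ(1−μ).
Here μ(1−μ) = 0.1×0.9 = 0.09, and 0.17 ≥ 0.09.

No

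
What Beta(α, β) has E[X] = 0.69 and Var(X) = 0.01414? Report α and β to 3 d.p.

By moment matching, α+β = μ(1−μ)/σ² − 1 = (0.69·0.31)/0.01414 − 1 = 15.1273 − 1 = 14.1273.
Since α/(α+β) = μ, α = 0.69·14.1273 = 9.748 and β = 0.31·14.1273 = 4.379.

α = 9.748, β = 4.379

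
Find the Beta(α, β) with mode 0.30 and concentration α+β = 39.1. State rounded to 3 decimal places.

α = 12.130, β = 26.970

Since the density peak of Beta(α,β) is at (α−1)/(α+β−2),
α = 1 + 0.30(39.1−2) = 12.130 and β = 39.1 − 12.130 = 26.970.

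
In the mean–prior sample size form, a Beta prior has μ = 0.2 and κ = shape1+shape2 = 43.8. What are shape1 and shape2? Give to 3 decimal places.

shape1 = 8.760, shape2 = 35.040

Split κ in proportion μ : (1−μ): shape1 = 0.2·43.8 = 8.760, shape2 = 43.8 − 8.760 = 35.040.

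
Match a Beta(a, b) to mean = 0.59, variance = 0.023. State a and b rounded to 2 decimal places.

a = 5.62, b = 3.90

By moment matching, a+b = μ(1−μ)/σ² − 1 = (0.59·0.41)/0.023 − 1 = 10.5174 − 1 = 9.5174.
Since a/(a+b) = μ, a = 0.59·9.5174 = 5.62 and b = 0.41·9.5174 = 3.90.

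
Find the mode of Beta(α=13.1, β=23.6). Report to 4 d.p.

0.3487

The density x^(α−1)(1−x)^(β−1) is maximised at (α−1)/(α+β−2) = 12.1/34.7 = 0.3487.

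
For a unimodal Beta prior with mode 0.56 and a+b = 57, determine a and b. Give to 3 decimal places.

a = 31.800, b = 25.200

Mode = (a−1)/(κ−2) with κ = a+b, so a−1 = 0.56·55 = 30.800.
a = 31.800; b = κ − a = 25.200.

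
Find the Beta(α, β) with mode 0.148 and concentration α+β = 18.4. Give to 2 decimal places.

For α,β>1 the mode is (α−1)/(α+β−2), so α = mode·(κ−2)+1 = 0.148×16.4+1 = 3.43.
And β = (1−mode)·(κ−2)+1 = 0.852×16.4+1 = 14.97.

α = 3.43, β = 14.97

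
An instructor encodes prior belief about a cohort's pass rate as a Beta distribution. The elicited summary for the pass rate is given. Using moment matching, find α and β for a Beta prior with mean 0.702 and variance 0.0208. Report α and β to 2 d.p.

Let s = α+β. The Beta variance is μ(1−μ)/(s+1).
So s+1 = μ(1−μ)/σ² = (0.702×0.298)/0.0208 = 0.209196/0.0208 = 10.0575, giving s = 9.0575.
Then α = μs = 0.702×9.0575 = 6.36 and β = (1−μ)s = 0.298×9.0575 = 2.70.

α = 6.36, β = 2.70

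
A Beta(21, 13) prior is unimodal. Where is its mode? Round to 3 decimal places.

0.625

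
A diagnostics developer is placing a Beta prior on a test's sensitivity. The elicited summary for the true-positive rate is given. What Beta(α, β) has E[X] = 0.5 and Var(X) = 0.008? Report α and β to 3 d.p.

By moment matching, α+β = μ(1−μ)/σ² − 1 = (0.5·0.5)/0.008 − 1 = 31.2500 − 1 = 30.2500.
Since α/(α+β) = μ, α = 0.5·30.2500 = 15.125 and β = 0.5·30.2500 = 15.125.

α = 15.125, β = 15.125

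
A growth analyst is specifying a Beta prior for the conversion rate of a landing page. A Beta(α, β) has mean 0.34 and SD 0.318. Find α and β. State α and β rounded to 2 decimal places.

σ² = 0.318² = 0.101124.
With s = α+β, Var = μ(1−μ)/(s+1), so s+1 = (0.34×0.66)/0.101124 = 2.2191 and s = 1.2191.
α = μs = 0.41, β = (1−μ)s = 0.80.

α = 0.41, β = 0.80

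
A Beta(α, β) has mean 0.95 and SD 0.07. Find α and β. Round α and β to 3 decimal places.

α = 8.259, β = 0.435

Variance = 0.07² = 0.0049. The moment-matching identity α+β = μ(1−μ)/Var − 1 gives
α+β = 0.0475/0.0049 − 1 = 8.6939, so α = μ·8.6939 = 8.259 and β = (1−μ)·8.6939 = 0.435.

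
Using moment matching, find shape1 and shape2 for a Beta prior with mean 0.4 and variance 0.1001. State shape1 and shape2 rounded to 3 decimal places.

shape1 = 0.559, shape2 = 0.839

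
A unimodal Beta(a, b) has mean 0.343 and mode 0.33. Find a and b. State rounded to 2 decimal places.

a = 8.97, b = 17.18

With s = a+b: μ = a/s and mode = (a−1)/(s−2). Eliminating a = μs,
μs − 1 = m(s−2) ⇒ s(μ−m) = 1−2m ⇒ s = 0.34/0.013 = 26.1538.
So a = μs = 8.97, b = (1−μ)s = 17.18.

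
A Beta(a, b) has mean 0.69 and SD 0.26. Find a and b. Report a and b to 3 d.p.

a = 1.493, b = 0.671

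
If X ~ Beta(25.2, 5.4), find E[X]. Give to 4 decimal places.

0.8235

E[X] = α/(α+β) = 25.2/30.6 = 0.8235.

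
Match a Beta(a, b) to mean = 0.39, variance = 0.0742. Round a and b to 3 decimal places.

a = 0.860, b = 1.346

By moment matching, a+b = μ(1−μ)/σ² − 1 = (0.39·0.61)/0.0742 − 1 = 3.2062 − 1 = 2.2062.
Since a/(a+b) = μ, a = 0.39·2.2062 = 0.860 and b = 0.61·2.2062 = 1.346.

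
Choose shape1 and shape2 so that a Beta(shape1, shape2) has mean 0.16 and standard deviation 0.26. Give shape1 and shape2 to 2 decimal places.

shape1 = 0.16, shape2 = 0.83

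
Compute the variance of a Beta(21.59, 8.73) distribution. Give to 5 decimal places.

0.00655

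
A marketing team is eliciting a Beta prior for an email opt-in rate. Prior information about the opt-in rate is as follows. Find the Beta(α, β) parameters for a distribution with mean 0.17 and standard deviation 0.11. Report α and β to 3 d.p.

α = 1.812, β = 8.849

First σ² = 0.0121. Setting α = μn, β = (1−μ)n with n = α+β,
μ(1−μ)/(n+1) = 0.0121 ⇒ n+1 = 0.1411/0.0121 = 11.6612 ⇒ n = 10.6612.
Hence α = 0.17×10.6612 = 1.812, β = 0.83×10.6612 = 8.849.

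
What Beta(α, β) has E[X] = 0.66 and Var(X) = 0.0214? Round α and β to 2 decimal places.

Let s = α+β. The Beta variance is μ(1−μ)/(s+1).
So s+1 = μ(1−μ)/σ² = (0.66×0.34)/0.0214 = 0.2244/0.0214 = 10.4860, giving s = 9.4860.
Then α = μs = 0.66×9.4860 = 6.26 and β = (1−μ)s = 0.34×9.4860 = 3.23.

α = 6.26, β = 3.23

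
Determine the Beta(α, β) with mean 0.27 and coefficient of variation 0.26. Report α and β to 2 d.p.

Var = (CV·μ)² = (0.26×0.27)² = 0.004928.
α+β = μ(1−μ)/Var − 1 = 0.1971/0.004928 − 1 = 38.9956.
Thus α = 0.27·38.9956 = 10.53 and β = 0.73·38.9956 = 28.47.

α = 10.53, β = 28.47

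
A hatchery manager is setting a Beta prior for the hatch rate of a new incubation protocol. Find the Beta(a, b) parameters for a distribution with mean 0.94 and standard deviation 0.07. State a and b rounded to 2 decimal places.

First σ² = 0.0049. Setting a = μn, b = (1−μ)n with n = a+b,
μ(1−μ)/(n+1) = 0.0049 ⇒ n+1 = 0.0564/0.0049 = 11.5102 ⇒ n = 10.5102.
Hence a = 0.94×10.5102 = 9.88, b = 0.06×10.5102 = 0.63.

a = 9.88, b = 0.63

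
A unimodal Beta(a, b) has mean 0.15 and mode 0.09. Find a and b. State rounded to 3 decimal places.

a = 2.050, b = 11.617

With s = a+b: μ = a/s and mode = (a−1)/(s−2). Eliminating a = μs,
μs − 1 = m(s−2) ⇒ s(μ−m) = 1−2m ⇒ s = 0.82/0.06 = 13.6667.
So a = μs = 2.050, b = (1−μ)s = 11.617.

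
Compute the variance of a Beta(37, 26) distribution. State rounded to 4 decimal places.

Var = αβ/[(α+β)²(α+β+1)] = (37×26)/(63²×64) = 962/254016 = 0.0038.

0.0038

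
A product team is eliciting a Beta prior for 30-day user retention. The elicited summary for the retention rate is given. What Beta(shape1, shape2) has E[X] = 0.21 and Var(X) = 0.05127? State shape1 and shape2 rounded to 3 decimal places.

shape1 = 0.470, shape2 = 1.766

Let s = shape1+shape2. The Beta variance is μ(1−μ)/(s+1).
So s+1 = μ(1−μ)/σ² = (0.21×0.79)/0.05127 = 0.1659/0.05127 = 3.2358, giving s = 2.2358.
Then shape1 = μs = 0.21×2.2358 = 0.470 and shape2 = (1−μ)s = 0.79×2.2358 = 1.766.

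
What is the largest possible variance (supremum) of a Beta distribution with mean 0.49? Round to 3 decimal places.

0.250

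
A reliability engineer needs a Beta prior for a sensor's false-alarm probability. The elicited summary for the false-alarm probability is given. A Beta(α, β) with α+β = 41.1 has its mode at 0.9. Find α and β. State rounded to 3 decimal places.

α = 36.190, β = 4.910

For α,β>1 the mode is (α−1)/(α+β−2), so α = mode·(κ−2)+1 = 0.9×39.1+1 = 36.190.
And β = (1−mode)·(κ−2)+1 = 0.1×39.1+1 = 4.910.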